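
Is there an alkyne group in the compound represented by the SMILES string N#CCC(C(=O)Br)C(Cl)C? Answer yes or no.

N≡C–: carbon triple-bonded to nitrogen → nitrile.
pendant –C(=O)X: carbonyl C bonded to C and halogen → acyl halide.
halogen on an sp³ carbon → alkyl halide.
In N≡C, the triple bond is C≡N, not C≡C, so it is a nitrile.
The groups actually present are: acyl halide, alkyl halide, nitrile.

no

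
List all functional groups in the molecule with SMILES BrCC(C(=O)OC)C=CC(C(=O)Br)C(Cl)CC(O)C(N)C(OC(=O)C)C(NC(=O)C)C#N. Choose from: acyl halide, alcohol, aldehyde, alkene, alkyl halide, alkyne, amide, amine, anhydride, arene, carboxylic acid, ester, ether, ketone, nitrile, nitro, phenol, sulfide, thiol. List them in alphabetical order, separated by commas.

acyl halide, alcohol, alkene, alkyl halide, amide, amine, ester, nitrile

halogen on an sp³ carbon → alkyl halide.
pendant –COOCH3: carbonyl C bonded to C and –OCH3 → ester.
C=C double bond → alkene.
pendant –C(=O)X: carbonyl C bonded to C and halogen → acyl halide.
halogen on an sp³ carbon → alkyl halide.
–OH on an sp³ carbon → alcohol (secondary).
–NH2 on an sp³ carbon with no adjacent C=O → amine.
pendant –OC(=O)CH3: an acyloxy group → ester.
pendant –NHC(=O)CH3: N bonded to a carbonyl → amide (not amine).
–C≡N: carbon triple-bonded to nitrogen → nitrile.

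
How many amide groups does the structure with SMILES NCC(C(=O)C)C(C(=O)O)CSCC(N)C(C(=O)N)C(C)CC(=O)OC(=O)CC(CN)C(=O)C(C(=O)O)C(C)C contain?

1

Reading the structure from left to right:
  H2NCH2: –NH2 on an sp³ carbon with no adjacent C=O → amine.
  CH(COCH3): pendant –COCH3: carbonyl C bonded to two carbons → ketone.
  CH(COOH): pendant –COOH: carbonyl C bonded to C and –OH → carboxylic acid.
  CH2SCH2: C–S–C linkage → sulfide (thioether).
  CH(NH2): –NH2 on an sp³ carbon with no adjacent C=O → amine.
  CH(CONH2): pendant –CONH2: carbonyl C bonded to C and N → amide.
  CH2CO-O-COCH2: two acyl groups sharing one oxygen, –C(=O)–O–C(=O)– → anhydride.
  CH(CH2NH2): pendant –CH2NH2: N on sp³ C, no adjacent C=O → amine.
  CO: –C(=O)– with carbon on both sides → ketone.
  CH(COOH): pendant –COOH: carbonyl C bonded to C and –OH → carboxylic acid.
Amide appears at: CH(CONH2) → 1.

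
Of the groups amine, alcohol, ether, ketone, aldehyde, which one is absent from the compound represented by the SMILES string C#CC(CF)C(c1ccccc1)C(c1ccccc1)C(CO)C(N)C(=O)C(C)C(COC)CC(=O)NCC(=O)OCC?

ether: present (CH(CH2OCH3) — pendant –CH2OCH3: C–O–C linkage → ether).
alcohol: present (CH(CH2OH) — pendant –CH2OH on an sp³ backbone C → alcohol).
ketone: present (CO — –C(=O)– with carbon on both sides → ketone).
amine: present (CH(NH2) — –NH2 on an sp³ carbon with no adjacent C=O → amine).
aldehyde: absent. In CO, the carbonyl carbon is bonded to two carbons, so it is a ketone, not an aldehyde.

aldehyde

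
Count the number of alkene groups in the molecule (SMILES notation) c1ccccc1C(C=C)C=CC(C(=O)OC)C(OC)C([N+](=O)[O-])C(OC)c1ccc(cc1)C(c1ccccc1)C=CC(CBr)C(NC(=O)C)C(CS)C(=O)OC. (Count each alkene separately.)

Taking each segment in turn:
  C6H5: C6H5– phenyl ring → arene.
  CH(CH=CH2): pendant –CH=CH2: C=C double bond → alkene.
  CH=CH: C=C double bond → alkene.
  CH(COOCH3): pendant –COOCH3: carbonyl C bonded to C and –OCH3 → ester.
  CH(OCH3): pendant –OCH3: C–O–C with sp³ C, no adjacent C=O → ether.
  CH(NO2): –NO2 on an sp³ carbon → nitro (the N=O is not a carbonyl).
  CH(OCH3): pendant –OCH3: C–O–C with sp³ C, no adjacent C=O → ether.
  C6H4: para-disubstituted benzene ring → arene.
  CH(C6H5): pendant –C6H5: benzene ring → arene.
  CH=CH: C=C double bond → alkene.
  CH(CH2Br): pendant –CH2X: halogen on sp³ carbon → alkyl halide.
  CH(NHCOCH3): pendant –NHC(=O)CH3: N bonded to a carbonyl → amide (not amine).
  CH(CH2SH): pendant –CH2SH → thiol.
  COOCH3: –C(=O)OCH3: carbonyl C bonded to C and to –OCH3 → ester (not ketone + ether).
Alkene appears at: CH(CH=CH2), CH=CH, CH=CH → 3.

3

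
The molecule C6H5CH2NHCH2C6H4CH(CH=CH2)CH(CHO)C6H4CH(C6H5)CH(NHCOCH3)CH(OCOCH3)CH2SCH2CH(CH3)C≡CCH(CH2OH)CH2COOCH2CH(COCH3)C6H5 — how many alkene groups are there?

C6H5– phenyl ring → arene.
C–N–C with sp³ carbons and no adjacent C=O → amine (secondary).
para-disubstituted benzene ring → arene.
pendant –CH=CH2: C=C double bond → alkene.
pendant –CHO: carbonyl C bonded to C and H → aldehyde.
para-disubstituted benzene ring → arene.
pendant –C6H5: benzene ring → arene.
pendant –NHC(=O)CH3: N bonded to a carbonyl → amide (not amine).
pendant –OC(=O)CH3: an acyloxy group → ester.
C–S–C linkage → sulfide (thioether).
C≡C triple bond → alkyne.
pendant –CH2OH on an sp³ backbone C → alcohol.
–C(=O)–O–C with C on the carbonyl side → ester.
pendant –COCH3: carbonyl C bonded to two carbons → ketone.
–C6H5 phenyl ring → arene.
Alkene appears at: CH(CH=CH2) → 1.

1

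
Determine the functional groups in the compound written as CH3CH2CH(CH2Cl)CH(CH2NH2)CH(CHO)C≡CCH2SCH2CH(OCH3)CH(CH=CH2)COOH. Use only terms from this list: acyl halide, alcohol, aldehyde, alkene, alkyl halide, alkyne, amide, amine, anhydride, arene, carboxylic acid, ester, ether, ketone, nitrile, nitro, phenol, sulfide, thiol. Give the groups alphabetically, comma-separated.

aldehyde, alkene, alkyl halide, alkyne, amine, carboxylic acid, ether, sulfide

Taking each segment in turn:
  CH(CH2Cl): pendant –CH2X: halogen on sp³ carbon → alkyl halide.
  CH(CH2NH2): pendant –CH2NH2: N on sp³ C, no adjacent C=O → amine.
  CH(CHO): pendant –CHO: carbonyl C bonded to C and H → aldehyde.
  C≡C: C≡C triple bond → alkyne.
  CH2SCH2: C–S–C linkage → sulfide (thioether).
  CH(OCH3): pendant –OCH3: C–O–C with sp³ C, no adjacent C=O → ether.
  CH(CH=CH2): pendant –CH=CH2: C=C double bond → alkene.
  COOH: –COOH: carbonyl C bonded to –OH and C → carboxylic acid (the –OH is not a separate alcohol).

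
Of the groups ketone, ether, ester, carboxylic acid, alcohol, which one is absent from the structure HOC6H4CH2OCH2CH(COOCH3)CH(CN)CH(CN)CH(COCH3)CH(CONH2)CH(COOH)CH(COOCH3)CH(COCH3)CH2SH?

ether: present (CH2OCH2 — C–O–C with sp³ carbons on both sides and no adjacent C=O → ether).
ester: present (CH(COOCH3) — pendant –COOCH3: carbonyl C bonded to C and –OCH3 → ester).
ketone: present (CH(COCH3) — pendant –COCH3: carbonyl C bonded to two carbons → ketone).
carboxylic acid: present (CH(COOH) — pendant –COOH: carbonyl C bonded to C and –OH → carboxylic acid).
alcohol: absent. In CH(COOH), the –OH sits on a carbonyl carbon, making it part of a carboxylic acid, not an alcohol. In HOC6H4, the –OH is on an aromatic ring carbon; that is a phenol, not an alcohol.

alcohol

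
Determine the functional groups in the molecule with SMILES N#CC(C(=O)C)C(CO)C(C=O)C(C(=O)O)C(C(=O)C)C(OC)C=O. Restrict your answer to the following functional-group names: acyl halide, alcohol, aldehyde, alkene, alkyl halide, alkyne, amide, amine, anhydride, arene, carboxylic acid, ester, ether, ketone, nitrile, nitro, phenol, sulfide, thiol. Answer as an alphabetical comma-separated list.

alcohol, aldehyde, carboxylic acid, ether, ketone, nitrile

N≡C–: carbon triple-bonded to nitrogen → nitrile.
pendant –COCH3: carbonyl C bonded to two carbons → ketone.
pendant –CH2OH on an sp³ backbone C → alcohol.
pendant –CHO: carbonyl C bonded to C and H → aldehyde.
pendant –COOH: carbonyl C bonded to C and –OH → carboxylic acid.
pendant –COCH3: carbonyl C bonded to two carbons → ketone.
pendant –OCH3: C–O–C with sp³ C, no adjacent C=O → ether.
terminal –CHO: carbonyl C bonded to H and C → aldehyde.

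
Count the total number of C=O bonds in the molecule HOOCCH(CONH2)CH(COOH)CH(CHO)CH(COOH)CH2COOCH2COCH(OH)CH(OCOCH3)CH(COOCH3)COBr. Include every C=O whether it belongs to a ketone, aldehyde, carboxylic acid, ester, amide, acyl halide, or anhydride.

10

HOOC: carboxylic acid, 1 C=O (running total 1).
CH(CONH2): amide, 1 C=O (running total 2).
CH(COOH): carboxylic acid, 1 C=O (running total 3).
CH(CHO): aldehyde, 1 C=O (running total 4).
CH(COOH): carboxylic acid, 1 C=O (running total 5).
CH2COOCH2: ester, 1 C=O (running total 6).
CO: ketone, 1 C=O (running total 7).
CH(OCOCH3): ester, 1 C=O (running total 8).
CH(COOCH3): ester, 1 C=O (running total 9).
COBr: acyl halide, 1 C=O (running total 10).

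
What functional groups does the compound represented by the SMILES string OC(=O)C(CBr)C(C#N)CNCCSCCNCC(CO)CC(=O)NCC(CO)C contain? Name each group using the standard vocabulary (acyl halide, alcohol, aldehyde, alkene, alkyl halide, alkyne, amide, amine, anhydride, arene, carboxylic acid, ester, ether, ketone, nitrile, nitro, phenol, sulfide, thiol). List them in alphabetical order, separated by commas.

–COOH: carbonyl C bonded to –OH and C → carboxylic acid (the –OH is not a separate alcohol).
pendant –CH2X: halogen on sp³ carbon → alkyl halide.
pendant –C≡N: nitrile.
C–N–C with sp³ carbons and no adjacent C=O → amine (secondary).
C–S–C linkage → sulfide (thioether).
C–N–C with sp³ carbons and no adjacent C=O → amine (secondary).
pendant –CH2OH on an sp³ backbone C → alcohol.
–C(=O)–N– linkage → amide (the N is not an amine).
pendant –CH2OH on an sp³ backbone C → alcohol.

alcohol, alkyl halide, amide, amine, carboxylic acid, nitrile, sulfide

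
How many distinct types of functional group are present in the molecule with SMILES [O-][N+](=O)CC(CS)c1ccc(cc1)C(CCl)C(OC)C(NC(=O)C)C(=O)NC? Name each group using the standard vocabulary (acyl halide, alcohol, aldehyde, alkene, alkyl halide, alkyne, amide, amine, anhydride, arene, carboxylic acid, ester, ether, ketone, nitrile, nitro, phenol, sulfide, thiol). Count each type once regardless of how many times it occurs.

6

Working along the chain:
  O2NCH2: –NO2 on carbon → nitro group.
  CH(CH2SH): pendant –CH2SH → thiol.
  C6H4: para-disubstituted benzene ring → arene.
  CH(CH2Cl): pendant –CH2X: halogen on sp³ carbon → alkyl halide.
  CH(OCH3): pendant –OCH3: C–O–C with sp³ C, no adjacent C=O → ether.
  CH(NHCOCH3): pendant –NHC(=O)CH3: N bonded to a carbonyl → amide (not amine).
  CONHCH3: –C(=O)NHCH3: carbonyl C bonded to C and to N → amide (the N is not an amine).
Distinct types present: alkyl halide, amide, arene, ether, nitro, thiol.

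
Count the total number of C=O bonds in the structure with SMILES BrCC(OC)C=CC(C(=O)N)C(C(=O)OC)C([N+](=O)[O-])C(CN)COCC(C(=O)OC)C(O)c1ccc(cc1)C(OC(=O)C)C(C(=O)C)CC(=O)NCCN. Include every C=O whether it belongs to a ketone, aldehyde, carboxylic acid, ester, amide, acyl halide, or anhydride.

6

CH(CONH2): amide, 1 C=O (running total 1).
CH(COOCH3): ester, 1 C=O (running total 2).
CH(COOCH3): ester, 1 C=O (running total 3).
CH(OCOCH3): ester, 1 C=O (running total 4).
CH(COCH3): ketone, 1 C=O (running total 5).
CH2CONHCH2: amide, 1 C=O (running total 6).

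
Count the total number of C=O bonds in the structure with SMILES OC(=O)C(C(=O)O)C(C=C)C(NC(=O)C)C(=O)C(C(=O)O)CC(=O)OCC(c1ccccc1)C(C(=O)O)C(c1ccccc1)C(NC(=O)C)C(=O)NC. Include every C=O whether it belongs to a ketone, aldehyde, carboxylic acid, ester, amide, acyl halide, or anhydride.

9

HOOC: carboxylic acid, 1 C=O (running total 1).
CH(COOH): carboxylic acid, 1 C=O (running total 2).
CH(NHCOCH3): amide, 1 C=O (running total 3).
CO: ketone, 1 C=O (running total 4).
CH(COOH): carboxylic acid, 1 C=O (running total 5).
CH2COOCH2: ester, 1 C=O (running total 6).
CH(COOH): carboxylic acid, 1 C=O (running total 7).
CH(NHCOCH3): amide, 1 C=O (running total 8).
CONHCH3: amide, 1 C=O (running total 9).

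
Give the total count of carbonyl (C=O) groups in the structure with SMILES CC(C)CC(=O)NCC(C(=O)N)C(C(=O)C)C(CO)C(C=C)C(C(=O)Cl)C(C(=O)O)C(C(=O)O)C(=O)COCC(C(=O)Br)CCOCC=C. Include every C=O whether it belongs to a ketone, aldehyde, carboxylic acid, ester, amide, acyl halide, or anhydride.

8

CH2CONHCH2: amide, 1 C=O (running total 1).
CH(CONH2): amide, 1 C=O (running total 2).
CH(COCH3): ketone, 1 C=O (running total 3).
CH(COCl): acyl halide, 1 C=O (running total 4).
CH(COOH): carboxylic acid, 1 C=O (running total 5).
CH(COOH): carboxylic acid, 1 C=O (running total 6).
CO: ketone, 1 C=O (running total 7).
CH(COBr): acyl halide, 1 C=O (running total 8).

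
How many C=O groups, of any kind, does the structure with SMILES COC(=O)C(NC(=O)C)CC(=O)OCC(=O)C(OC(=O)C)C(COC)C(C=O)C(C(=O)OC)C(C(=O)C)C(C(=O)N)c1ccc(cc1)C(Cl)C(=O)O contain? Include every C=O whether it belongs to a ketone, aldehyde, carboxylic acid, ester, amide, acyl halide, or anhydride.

CH3OOC: ester, 1 C=O (running total 1).
CH(NHCOCH3): amide, 1 C=O (running total 2).
CH2COOCH2: ester, 1 C=O (running total 3).
CO: ketone, 1 C=O (running total 4).
CH(OCOCH3): ester, 1 C=O (running total 5).
CH(CHO): aldehyde, 1 C=O (running total 6).
CH(COOCH3): ester, 1 C=O (running total 7).
CH(COCH3): ketone, 1 C=O (running total 8).
CH(CONH2): amide, 1 C=O (running total 9).
COOH: carboxylic acid, 1 C=O (running total 10).

10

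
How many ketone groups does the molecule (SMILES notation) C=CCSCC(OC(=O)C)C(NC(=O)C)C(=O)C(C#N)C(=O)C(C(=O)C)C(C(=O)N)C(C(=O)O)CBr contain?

Taking each segment in turn:
  CH2=CH: C=C double bond → alkene.
  CH2SCH2: C–S–C linkage → sulfide (thioether).
  CH(OCOCH3): pendant –OC(=O)CH3: an acyloxy group → ester.
  CH(NHCOCH3): pendant –NHC(=O)CH3: N bonded to a carbonyl → amide (not amine).
  CO: –C(=O)– with carbon on both sides → ketone.
  CH(CN): pendant –C≡N: nitrile.
  CO: –C(=O)– with carbon on both sides → ketone.
  CH(COCH3): pendant –COCH3: carbonyl C bonded to two carbons → ketone.
  CH(CONH2): pendant –CONH2: carbonyl C bonded to C and N → amide.
  CH(COOH): pendant –COOH: carbonyl C bonded to C and –OH → carboxylic acid.
  CH2Br: halogen on an sp³ carbon → alkyl halide.
Ketone appears at: CO, CO, CH(COCH3) → 3.

3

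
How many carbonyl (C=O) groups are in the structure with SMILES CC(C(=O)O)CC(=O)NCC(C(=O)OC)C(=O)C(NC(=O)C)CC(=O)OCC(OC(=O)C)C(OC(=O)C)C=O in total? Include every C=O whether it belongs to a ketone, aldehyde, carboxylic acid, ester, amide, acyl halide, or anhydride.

9

CH(COOH): carboxylic acid, 1 C=O (running total 1).
CH2CONHCH2: amide, 1 C=O (running total 2).
CH(COOCH3): ester, 1 C=O (running total 3).
CO: ketone, 1 C=O (running total 4).
CH(NHCOCH3): amide, 1 C=O (running total 5).
CH2COOCH2: ester, 1 C=O (running total 6).
CH(OCOCH3): ester, 1 C=O (running total 7).
CH(OCOCH3): ester, 1 C=O (running total 8).
CHO: aldehyde, 1 C=O (running total 9).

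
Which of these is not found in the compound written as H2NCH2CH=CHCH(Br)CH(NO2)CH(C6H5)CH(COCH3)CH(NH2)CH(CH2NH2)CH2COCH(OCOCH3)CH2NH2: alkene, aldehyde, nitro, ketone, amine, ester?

aldehyde

alkene: present (CH=CH — C=C double bond → alkene).
amine: present (H2NCH2 — –NH2 on an sp³ carbon with no adjacent C=O → amine).
ester: present (CH(OCOCH3) — pendant –OC(=O)CH3: an acyloxy group → ester).
nitro: present (CH(NO2) — –NO2 on an sp³ carbon → nitro (the N=O is not a carbonyl)).
ketone: present (CH(COCH3) — pendant –COCH3: carbonyl C bonded to two carbons → ketone).
aldehyde: absent. In each of CH(COCH3) and CO, the carbonyl carbon is bonded to two carbons, so it is a ketone, not an aldehyde.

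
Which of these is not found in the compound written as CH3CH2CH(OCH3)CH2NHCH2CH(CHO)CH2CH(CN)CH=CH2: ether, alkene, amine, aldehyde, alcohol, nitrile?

alkene: present (CH=CH2 — C=C double bond → alkene).
aldehyde: present (CH(CHO) — pendant –CHO: carbonyl C bonded to C and H → aldehyde).
amine: present (CH2NHCH2 — C–N–C with sp³ carbons and no adjacent C=O → amine (secondary)).
nitrile: present (CH(CN) — pendant –C≡N: nitrile).
ether: present (CH(OCH3) — pendant –OCH3: C–O–C with sp³ C, no adjacent C=O → ether).
alcohol: no segment matches this pattern.

alcohol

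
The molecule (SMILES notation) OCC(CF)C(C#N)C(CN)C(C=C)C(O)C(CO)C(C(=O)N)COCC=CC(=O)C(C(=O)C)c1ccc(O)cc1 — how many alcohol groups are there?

HO– on an sp³ carbon → alcohol.
pendant –CH2X: halogen on sp³ carbon → alkyl halide.
pendant –C≡N: nitrile.
pendant –CH2NH2: N on sp³ C, no adjacent C=O → amine.
pendant –CH=CH2: C=C double bond → alkene.
–OH on an sp³ carbon → alcohol (secondary).
pendant –CH2OH on an sp³ backbone C → alcohol.
pendant –CONH2: carbonyl C bonded to C and N → amide.
C–O–C with sp³ carbons on both sides and no adjacent C=O → ether.
C=C double bond → alkene.
–C(=O)– with carbon on both sides → ketone.
pendant –COCH3: carbonyl C bonded to two carbons → ketone.
–OH attached directly to an aromatic ring → phenol (not alcohol); the ring itself is an arene.
Alcohol appears at: HOCH2, CH(OH), CH(CH2OH) → 3.

3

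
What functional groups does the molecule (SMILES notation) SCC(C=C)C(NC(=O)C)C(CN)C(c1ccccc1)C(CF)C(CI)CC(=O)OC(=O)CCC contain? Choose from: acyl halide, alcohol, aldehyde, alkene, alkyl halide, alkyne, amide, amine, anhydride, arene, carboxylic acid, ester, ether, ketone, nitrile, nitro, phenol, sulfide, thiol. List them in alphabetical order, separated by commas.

Working along the chain:
  HSCH2: –SH on an sp³ carbon → thiol.
  CH(CH=CH2): pendant –CH=CH2: C=C double bond → alkene.
  CH(NHCOCH3): pendant –NHC(=O)CH3: N bonded to a carbonyl → amide (not amine).
  CH(CH2NH2): pendant –CH2NH2: N on sp³ C, no adjacent C=O → amine.
  CH(C6H5): pendant –C6H5: benzene ring → arene.
  CH(CH2F): pendant –CH2X: halogen on sp³ carbon → alkyl halide.
  CH(CH2I): pendant –CH2X: halogen on sp³ carbon → alkyl halide.
  CH2CO-O-COCH2: two acyl groups sharing one oxygen, –C(=O)–O–C(=O)– → anhydride.

alkene, alkyl halide, amide, amine, anhydride, arene, thiol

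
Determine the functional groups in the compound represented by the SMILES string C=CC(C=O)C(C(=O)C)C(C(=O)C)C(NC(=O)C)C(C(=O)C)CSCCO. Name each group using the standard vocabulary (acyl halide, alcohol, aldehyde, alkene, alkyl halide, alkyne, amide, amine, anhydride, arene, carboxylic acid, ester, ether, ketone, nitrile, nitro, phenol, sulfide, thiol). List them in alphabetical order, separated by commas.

C=C double bond → alkene.
pendant –CHO: carbonyl C bonded to C and H → aldehyde.
pendant –COCH3: carbonyl C bonded to two carbons → ketone.
pendant –COCH3: carbonyl C bonded to two carbons → ketone.
pendant –NHC(=O)CH3: N bonded to a carbonyl → amide (not amine).
pendant –COCH3: carbonyl C bonded to two carbons → ketone.
C–S–C linkage → sulfide (thioether).
–OH on an sp³ carbon → alcohol.

alcohol, aldehyde, alkene, amide, ketone, sulfide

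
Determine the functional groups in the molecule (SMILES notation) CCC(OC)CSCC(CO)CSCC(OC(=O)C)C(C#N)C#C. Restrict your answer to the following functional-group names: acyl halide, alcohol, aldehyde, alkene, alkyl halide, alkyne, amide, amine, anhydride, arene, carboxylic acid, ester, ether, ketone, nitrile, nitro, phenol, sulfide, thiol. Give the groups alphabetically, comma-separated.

pendant –OCH3: C–O–C with sp³ C, no adjacent C=O → ether.
C–S–C linkage → sulfide (thioether).
pendant –CH2OH on an sp³ backbone C → alcohol.
C–S–C linkage → sulfide (thioether).
pendant –OC(=O)CH3: an acyloxy group → ester.
pendant –C≡N: nitrile.
C≡C triple bond → alkyne.

alcohol, alkyne, ester, ether, nitrile, sulfide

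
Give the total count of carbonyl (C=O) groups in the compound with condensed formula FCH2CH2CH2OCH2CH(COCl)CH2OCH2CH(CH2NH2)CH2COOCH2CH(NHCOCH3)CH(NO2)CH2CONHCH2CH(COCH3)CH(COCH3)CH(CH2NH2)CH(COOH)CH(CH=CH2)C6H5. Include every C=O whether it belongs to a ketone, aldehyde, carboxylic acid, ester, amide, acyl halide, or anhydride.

7

CH(COCl): acyl halide, 1 C=O (running total 1).
CH2COOCH2: ester, 1 C=O (running total 2).
CH(NHCOCH3): amide, 1 C=O (running total 3).
CH2CONHCH2: amide, 1 C=O (running total 4).
CH(COCH3): ketone, 1 C=O (running total 5).
CH(COCH3): ketone, 1 C=O (running total 6).
CH(COOH): carboxylic acid, 1 C=O (running total 7).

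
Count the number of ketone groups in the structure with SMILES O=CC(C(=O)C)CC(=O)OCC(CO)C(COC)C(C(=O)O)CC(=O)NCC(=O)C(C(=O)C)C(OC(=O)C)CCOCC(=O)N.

Taking each segment in turn:
  OHC: terminal –CHO: carbonyl C bonded to H and C → aldehyde.
  CH(COCH3): pendant –COCH3: carbonyl C bonded to two carbons → ketone.
  CH2COOCH2: –C(=O)–O–C with C on the carbonyl side → ester.
  CH(CH2OH): pendant –CH2OH on an sp³ backbone C → alcohol.
  CH(CH2OCH3): pendant –CH2OCH3: C–O–C linkage → ether.
  CH(COOH): pendant –COOH: carbonyl C bonded to C and –OH → carboxylic acid.
  CH2CONHCH2: –C(=O)–N– linkage → amide (the N is not an amine).
  CO: –C(=O)– with carbon on both sides → ketone.
  CH(COCH3): pendant –COCH3: carbonyl C bonded to two carbons → ketone.
  CH(OCOCH3): pendant –OC(=O)CH3: an acyloxy group → ester.
  CH2OCH2: C–O–C with sp³ carbons on both sides and no adjacent C=O → ether.
  CONH2: –C(=O)NH2: carbonyl C bonded to C and to N → amide (the N is not a separate amine).
Ketone appears at: CH(COCH3), CO, CH(COCH3) → 3.

3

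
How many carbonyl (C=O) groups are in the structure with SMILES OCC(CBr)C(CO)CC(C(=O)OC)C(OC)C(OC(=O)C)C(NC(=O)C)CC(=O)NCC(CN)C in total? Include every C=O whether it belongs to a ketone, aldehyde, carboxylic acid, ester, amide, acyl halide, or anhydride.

CH(COOCH3): ester, 1 C=O (running total 1).
CH(OCOCH3): ester, 1 C=O (running total 2).
CH(NHCOCH3): amide, 1 C=O (running total 3).
CH2CONHCH2: amide, 1 C=O (running total 4).

4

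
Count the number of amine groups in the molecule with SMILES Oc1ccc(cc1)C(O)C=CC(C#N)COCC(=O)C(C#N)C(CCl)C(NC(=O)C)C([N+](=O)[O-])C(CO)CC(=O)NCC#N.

–OH attached directly to an aromatic ring → phenol (not alcohol); the ring itself is an arene.
–OH on an sp³ carbon → alcohol (secondary).
C=C double bond → alkene.
pendant –C≡N: nitrile.
C–O–C with sp³ carbons on both sides and no adjacent C=O → ether.
–C(=O)– with carbon on both sides → ketone.
pendant –C≡N: nitrile.
pendant –CH2X: halogen on sp³ carbon → alkyl halide.
pendant –NHC(=O)CH3: N bonded to a carbonyl → amide (not amine).
–NO2 on an sp³ carbon → nitro (the N=O is not a carbonyl).
pendant –CH2OH on an sp³ backbone C → alcohol.
–C(=O)–N– linkage → amide (the N is not an amine).
–C≡N: carbon triple-bonded to nitrogen → nitrile.
No segment is a amine: CH(CN) is nitrile, not amine; CH(CN) is nitrile, not amine; CH(NHCOCH3) is amide, not amine. → 0.

0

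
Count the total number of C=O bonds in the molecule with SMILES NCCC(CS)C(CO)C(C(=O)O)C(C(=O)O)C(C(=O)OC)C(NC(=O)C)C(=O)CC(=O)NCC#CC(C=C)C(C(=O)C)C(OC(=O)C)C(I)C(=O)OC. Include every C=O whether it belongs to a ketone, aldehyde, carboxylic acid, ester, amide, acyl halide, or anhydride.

9

CH(COOH): carboxylic acid, 1 C=O (running total 1).
CH(COOH): carboxylic acid, 1 C=O (running total 2).
CH(COOCH3): ester, 1 C=O (running total 3).
CH(NHCOCH3): amide, 1 C=O (running total 4).
CO: ketone, 1 C=O (running total 5).
CH2CONHCH2: amide, 1 C=O (running total 6).
CH(COCH3): ketone, 1 C=O (running total 7).
CH(OCOCH3): ester, 1 C=O (running total 8).
COOCH3: ester, 1 C=O (running total 9).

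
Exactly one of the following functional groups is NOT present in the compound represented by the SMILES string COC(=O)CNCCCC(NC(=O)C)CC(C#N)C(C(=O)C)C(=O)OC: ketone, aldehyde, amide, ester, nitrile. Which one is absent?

ketone: present (CH(COCH3) — pendant –COCH3: carbonyl C bonded to two carbons → ketone).
ester: present (CH3OOC — CH3O–C(=O)–: carbonyl C bonded to C and to –OCH3 → ester (not ketone + ether)).
nitrile: present (CH(CN) — pendant –C≡N: nitrile).
amide: present (CH(NHCOCH3) — pendant –NHC(=O)CH3: N bonded to a carbonyl → amide (not amine)).
aldehyde: absent. In CH(COCH3), the carbonyl carbon is bonded to two carbons, so it is a ketone, not an aldehyde.

aldehyde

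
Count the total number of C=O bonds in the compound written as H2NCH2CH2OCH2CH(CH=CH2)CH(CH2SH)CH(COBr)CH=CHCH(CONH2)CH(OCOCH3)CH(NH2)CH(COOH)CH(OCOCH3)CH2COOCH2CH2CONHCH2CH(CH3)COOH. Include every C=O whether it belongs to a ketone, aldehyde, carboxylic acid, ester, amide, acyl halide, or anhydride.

CH(COBr): acyl halide, 1 C=O (running total 1).
CH(CONH2): amide, 1 C=O (running total 2).
CH(OCOCH3): ester, 1 C=O (running total 3).
CH(COOH): carboxylic acid, 1 C=O (running total 4).
CH(OCOCH3): ester, 1 C=O (running total 5).
CH2COOCH2: ester, 1 C=O (running total 6).
CH2CONHCH2: amide, 1 C=O (running total 7).
COOH: carboxylic acid, 1 C=O (running total 8).

8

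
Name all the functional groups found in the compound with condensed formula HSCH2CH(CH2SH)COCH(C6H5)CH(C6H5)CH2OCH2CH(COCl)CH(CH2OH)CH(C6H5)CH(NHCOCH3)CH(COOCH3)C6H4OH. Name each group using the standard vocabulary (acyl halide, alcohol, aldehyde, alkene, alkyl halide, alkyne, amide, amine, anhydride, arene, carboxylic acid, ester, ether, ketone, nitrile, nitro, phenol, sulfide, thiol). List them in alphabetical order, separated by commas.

acyl halide, alcohol, amide, arene, ester, ether, ketone, phenol, thiol

Working along the chain:
  HSCH2: –SH on an sp³ carbon → thiol.
  CH(CH2SH): pendant –CH2SH → thiol.
  CO: –C(=O)– with carbon on both sides → ketone.
  CH(C6H5): pendant –C6H5: benzene ring → arene.
  CH(C6H5): pendant –C6H5: benzene ring → arene.
  CH2OCH2: C–O–C with sp³ carbons on both sides and no adjacent C=O → ether.
  CH(COCl): pendant –C(=O)X: carbonyl C bonded to C and halogen → acyl halide.
  CH(CH2OH): pendant –CH2OH on an sp³ backbone C → alcohol.
  CH(C6H5): pendant –C6H5: benzene ring → arene.
  CH(NHCOCH3): pendant –NHC(=O)CH3: N bonded to a carbonyl → amide (not amine).
  CH(COOCH3): pendant –COOCH3: carbonyl C bonded to C and –OCH3 → ester.
  C6H4OH: –OH attached directly to an aromatic ring → phenol (not alcohol); the ring itself is an arene.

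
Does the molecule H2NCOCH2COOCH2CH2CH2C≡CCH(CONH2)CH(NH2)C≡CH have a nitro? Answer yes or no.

Working along the chain:
  H2NCO: –C(=O)NH2: carbonyl C bonded to C and to N → amide (the N is not a separate amine).
  CH2COOCH2: –C(=O)–O–C with C on the carbonyl side → ester.
  C≡C: C≡C triple bond → alkyne.
  CH(CONH2): pendant –CONH2: carbonyl C bonded to C and N → amide.
  CH(NH2): –NH2 on an sp³ carbon with no adjacent C=O → amine.
  C≡CH: C≡C triple bond → alkyne.
The groups actually present are: alkyne, amide, amine, ester.

no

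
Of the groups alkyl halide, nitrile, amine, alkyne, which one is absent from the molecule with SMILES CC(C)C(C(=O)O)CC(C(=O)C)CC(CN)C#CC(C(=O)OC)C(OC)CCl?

alkyl halide: present (CH2Cl — halogen on an sp³ carbon → alkyl halide).
alkyne: present (C≡C — C≡C triple bond → alkyne).
amine: present (CH(CH2NH2) — pendant –CH2NH2: N on sp³ C, no adjacent C=O → amine).
nitrile: absent. In C≡C, the triple bond is C≡C, not C≡N.

nitrile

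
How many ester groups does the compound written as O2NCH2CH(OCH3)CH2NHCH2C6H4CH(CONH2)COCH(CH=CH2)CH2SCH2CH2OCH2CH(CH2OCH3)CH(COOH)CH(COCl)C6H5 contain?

Working along the chain:
  O2NCH2: –NO2 on carbon → nitro group.
  CH(OCH3): pendant –OCH3: C–O–C with sp³ C, no adjacent C=O → ether.
  CH2NHCH2: C–N–C with sp³ carbons and no adjacent C=O → amine (secondary).
  C6H4: para-disubstituted benzene ring → arene.
  CH(CONH2): pendant –CONH2: carbonyl C bonded to C and N → amide.
  CO: –C(=O)– with carbon on both sides → ketone.
  CH(CH=CH2): pendant –CH=CH2: C=C double bond → alkene.
  CH2SCH2: C–S–C linkage → sulfide (thioether).
  CH2OCH2: C–O–C with sp³ carbons on both sides and no adjacent C=O → ether.
  CH(CH2OCH3): pendant –CH2OCH3: C–O–C linkage → ether.
  CH(COOH): pendant –COOH: carbonyl C bonded to C and –OH → carboxylic acid.
  CH(COCl): pendant –C(=O)X: carbonyl C bonded to C and halogen → acyl halide.
  C6H5: –C6H5 phenyl ring → arene.
No segment is a ester: CH(OCH3) is ether, not ester; CO is ketone, not ester; CH2OCH2 is ether, not ester. → 0.

0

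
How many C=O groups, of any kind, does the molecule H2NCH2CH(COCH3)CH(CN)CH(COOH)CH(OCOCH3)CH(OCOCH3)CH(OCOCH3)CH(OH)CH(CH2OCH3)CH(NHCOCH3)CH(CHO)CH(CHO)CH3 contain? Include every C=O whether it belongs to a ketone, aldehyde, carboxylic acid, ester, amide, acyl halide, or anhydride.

8

CH(COCH3): ketone, 1 C=O (running total 1).
CH(COOH): carboxylic acid, 1 C=O (running total 2).
CH(OCOCH3): ester, 1 C=O (running total 3).
CH(OCOCH3): ester, 1 C=O (running total 4).
CH(OCOCH3): ester, 1 C=O (running total 5).
CH(NHCOCH3): amide, 1 C=O (running total 6).
CH(CHO): aldehyde, 1 C=O (running total 7).
CH(CHO): aldehyde, 1 C=O (running total 8).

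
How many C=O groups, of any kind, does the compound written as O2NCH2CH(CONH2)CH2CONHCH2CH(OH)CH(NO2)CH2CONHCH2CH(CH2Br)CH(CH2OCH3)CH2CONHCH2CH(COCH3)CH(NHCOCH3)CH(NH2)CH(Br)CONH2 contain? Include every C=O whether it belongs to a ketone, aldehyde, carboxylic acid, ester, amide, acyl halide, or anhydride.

7

CH(CONH2): amide, 1 C=O (running total 1).
CH2CONHCH2: amide, 1 C=O (running total 2).
CH2CONHCH2: amide, 1 C=O (running total 3).
CH2CONHCH2: amide, 1 C=O (running total 4).
CH(COCH3): ketone, 1 C=O (running total 5).
CH(NHCOCH3): amide, 1 C=O (running total 6).
CONH2: amide, 1 C=O (running total 7).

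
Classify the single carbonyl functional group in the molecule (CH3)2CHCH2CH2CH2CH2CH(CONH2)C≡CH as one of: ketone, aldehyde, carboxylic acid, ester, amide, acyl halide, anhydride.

The carbonyl is in the CH(CONH2) segment: pendant –CONH2: carbonyl C bonded to C and N → amide.

amide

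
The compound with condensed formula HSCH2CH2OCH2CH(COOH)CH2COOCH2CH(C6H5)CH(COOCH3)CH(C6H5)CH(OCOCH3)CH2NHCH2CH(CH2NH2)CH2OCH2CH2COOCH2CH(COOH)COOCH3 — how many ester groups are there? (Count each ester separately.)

5

Reading the structure from left to right:
  HSCH2: –SH on an sp³ carbon → thiol.
  CH2OCH2: C–O–C with sp³ carbons on both sides and no adjacent C=O → ether.
  CH(COOH): pendant –COOH: carbonyl C bonded to C and –OH → carboxylic acid.
  CH2COOCH2: –C(=O)–O–C with C on the carbonyl side → ester.
  CH(C6H5): pendant –C6H5: benzene ring → arene.
  CH(COOCH3): pendant –COOCH3: carbonyl C bonded to C and –OCH3 → ester.
  CH(C6H5): pendant –C6H5: benzene ring → arene.
  CH(OCOCH3): pendant –OC(=O)CH3: an acyloxy group → ester.
  CH2NHCH2: C–N–C with sp³ carbons and no adjacent C=O → amine (secondary).
  CH(CH2NH2): pendant –CH2NH2: N on sp³ C, no adjacent C=O → amine.
  CH2OCH2: C–O–C with sp³ carbons on both sides and no adjacent C=O → ether.
  CH2COOCH2: –C(=O)–O–C with C on the carbonyl side → ester.
  CH(COOH): pendant –COOH: carbonyl C bonded to C and –OH → carboxylic acid.
  COOCH3: –C(=O)OCH3: carbonyl C bonded to C and to –OCH3 → ester (not ketone + ether).
Ester appears at: CH2COOCH2, CH(COOCH3), CH(OCOCH3), CH2COOCH2, COOCH3 → 5.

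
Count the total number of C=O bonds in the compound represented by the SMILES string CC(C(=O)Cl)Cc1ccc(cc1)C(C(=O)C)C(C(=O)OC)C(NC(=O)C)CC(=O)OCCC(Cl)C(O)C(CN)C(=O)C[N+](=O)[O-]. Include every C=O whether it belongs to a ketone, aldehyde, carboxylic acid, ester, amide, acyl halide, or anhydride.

6

CH(COCl): acyl halide, 1 C=O (running total 1).
CH(COCH3): ketone, 1 C=O (running total 2).
CH(COOCH3): ester, 1 C=O (running total 3).
CH(NHCOCH3): amide, 1 C=O (running total 4).
CH2COOCH2: ester, 1 C=O (running total 5).
CO: ketone, 1 C=O (running total 6).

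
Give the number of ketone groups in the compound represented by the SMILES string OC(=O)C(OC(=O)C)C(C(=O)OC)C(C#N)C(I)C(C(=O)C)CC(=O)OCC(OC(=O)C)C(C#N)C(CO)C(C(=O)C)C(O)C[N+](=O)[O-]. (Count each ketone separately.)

–COOH: carbonyl C bonded to –OH and C → carboxylic acid (the –OH is not a separate alcohol).
pendant –OC(=O)CH3: an acyloxy group → ester.
pendant –COOCH3: carbonyl C bonded to C and –OCH3 → ester.
pendant –C≡N: nitrile.
halogen on an sp³ carbon → alkyl halide.
pendant –COCH3: carbonyl C bonded to two carbons → ketone.
–C(=O)–O–C with C on the carbonyl side → ester.
pendant –OC(=O)CH3: an acyloxy group → ester.
pendant –C≡N: nitrile.
pendant –CH2OH on an sp³ backbone C → alcohol.
pendant –COCH3: carbonyl C bonded to two carbons → ketone.
–OH on an sp³ carbon → alcohol (secondary).
–NO2 on carbon → nitro group.
Ketone appears at: CH(COCH3), CH(COCH3) → 2.

2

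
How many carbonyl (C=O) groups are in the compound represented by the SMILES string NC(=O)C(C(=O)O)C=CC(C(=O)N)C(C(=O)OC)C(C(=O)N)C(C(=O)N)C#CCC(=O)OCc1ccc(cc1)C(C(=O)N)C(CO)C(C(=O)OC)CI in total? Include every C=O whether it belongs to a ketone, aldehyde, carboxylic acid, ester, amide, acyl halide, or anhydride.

9

H2NCO: amide, 1 C=O (running total 1).
CH(COOH): carboxylic acid, 1 C=O (running total 2).
CH(CONH2): amide, 1 C=O (running total 3).
CH(COOCH3): ester, 1 C=O (running total 4).
CH(CONH2): amide, 1 C=O (running total 5).
CH(CONH2): amide, 1 C=O (running total 6).
CH2COOCH2: ester, 1 C=O (running total 7).
CH(CONH2): amide, 1 C=O (running total 8).
CH(COOCH3): ester, 1 C=O (running total 9).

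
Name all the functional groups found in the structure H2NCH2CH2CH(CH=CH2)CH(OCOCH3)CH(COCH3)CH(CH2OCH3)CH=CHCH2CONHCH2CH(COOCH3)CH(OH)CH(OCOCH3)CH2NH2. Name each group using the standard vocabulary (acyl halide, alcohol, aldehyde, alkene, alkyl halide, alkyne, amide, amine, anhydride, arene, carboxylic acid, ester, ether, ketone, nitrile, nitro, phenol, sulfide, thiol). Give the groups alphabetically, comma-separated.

alcohol, alkene, amide, amine, ester, ether, ketone

–NH2 on an sp³ carbon with no adjacent C=O → amine.
pendant –CH=CH2: C=C double bond → alkene.
pendant –OC(=O)CH3: an acyloxy group → ester.
pendant –COCH3: carbonyl C bonded to two carbons → ketone.
pendant –CH2OCH3: C–O–C linkage → ether.
C=C double bond → alkene.
–C(=O)–N– linkage → amide (the N is not an amine).
pendant –COOCH3: carbonyl C bonded to C and –OCH3 → ester.
–OH on an sp³ carbon → alcohol (secondary).
pendant –OC(=O)CH3: an acyloxy group → ester.
–NH2 on an sp³ carbon with no adjacent C=O → amine.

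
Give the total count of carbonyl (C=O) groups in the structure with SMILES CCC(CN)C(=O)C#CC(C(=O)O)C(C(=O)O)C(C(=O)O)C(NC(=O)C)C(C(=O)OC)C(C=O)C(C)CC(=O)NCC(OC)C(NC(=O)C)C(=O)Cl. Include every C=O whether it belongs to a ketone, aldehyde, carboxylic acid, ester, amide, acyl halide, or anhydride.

10

CO: ketone, 1 C=O (running total 1).
CH(COOH): carboxylic acid, 1 C=O (running total 2).
CH(COOH): carboxylic acid, 1 C=O (running total 3).
CH(COOH): carboxylic acid, 1 C=O (running total 4).
CH(NHCOCH3): amide, 1 C=O (running total 5).
CH(COOCH3): ester, 1 C=O (running total 6).
CH(CHO): aldehyde, 1 C=O (running total 7).
CH2CONHCH2: amide, 1 C=O (running total 8).
CH(NHCOCH3): amide, 1 C=O (running total 9).
COCl: acyl halide, 1 C=O (running total 10).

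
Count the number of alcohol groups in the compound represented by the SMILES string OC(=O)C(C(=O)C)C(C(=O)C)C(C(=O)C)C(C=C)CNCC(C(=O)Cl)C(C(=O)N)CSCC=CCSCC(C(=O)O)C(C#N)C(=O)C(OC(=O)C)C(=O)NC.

0

–COOH: carbonyl C bonded to –OH and C → carboxylic acid (the –OH is not a separate alcohol).
pendant –COCH3: carbonyl C bonded to two carbons → ketone.
pendant –COCH3: carbonyl C bonded to two carbons → ketone.
pendant –COCH3: carbonyl C bonded to two carbons → ketone.
pendant –CH=CH2: C=C double bond → alkene.
C–N–C with sp³ carbons and no adjacent C=O → amine (secondary).
pendant –C(=O)X: carbonyl C bonded to C and halogen → acyl halide.
pendant –CONH2: carbonyl C bonded to C and N → amide.
C–S–C linkage → sulfide (thioether).
C=C double bond → alkene.
C–S–C linkage → sulfide (thioether).
pendant –COOH: carbonyl C bonded to C and –OH → carboxylic acid.
pendant –C≡N: nitrile.
–C(=O)– with carbon on both sides → ketone.
pendant –OC(=O)CH3: an acyloxy group → ester.
–C(=O)NHCH3: carbonyl C bonded to C and to N → amide (the N is not an amine).
No segment is a alcohol: HOOC is carboxylic acid, not alcohol; CH(COCH3) is ketone, not alcohol; CH(COCH3) is ketone, not alcohol. → 0.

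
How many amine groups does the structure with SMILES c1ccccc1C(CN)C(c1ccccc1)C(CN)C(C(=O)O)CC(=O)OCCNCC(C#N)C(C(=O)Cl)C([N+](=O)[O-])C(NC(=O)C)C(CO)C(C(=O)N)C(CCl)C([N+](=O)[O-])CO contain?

Taking each segment in turn:
  C6H5: C6H5– phenyl ring → arene.
  CH(CH2NH2): pendant –CH2NH2: N on sp³ C, no adjacent C=O → amine.
  CH(C6H5): pendant –C6H5: benzene ring → arene.
  CH(CH2NH2): pendant –CH2NH2: N on sp³ C, no adjacent C=O → amine.
  CH(COOH): pendant –COOH: carbonyl C bonded to C and –OH → carboxylic acid.
  CH2COOCH2: –C(=O)–O–C with C on the carbonyl side → ester.
  CH2NHCH2: C–N–C with sp³ carbons and no adjacent C=O → amine (secondary).
  CH(CN): pendant –C≡N: nitrile.
  CH(COCl): pendant –C(=O)X: carbonyl C bonded to C and halogen → acyl halide.
  CH(NO2): –NO2 on an sp³ carbon → nitro (the N=O is not a carbonyl).
  CH(NHCOCH3): pendant –NHC(=O)CH3: N bonded to a carbonyl → amide (not amine).
  CH(CH2OH): pendant –CH2OH on an sp³ backbone C → alcohol.
  CH(CONH2): pendant –CONH2: carbonyl C bonded to C and N → amide.
  CH(CH2Cl): pendant –CH2X: halogen on sp³ carbon → alkyl halide.
  CH(NO2): –NO2 on an sp³ carbon → nitro (the N=O is not a carbonyl).
  CH2OH: –OH on an sp³ carbon → alcohol.
Amine appears at: CH(CH2NH2), CH(CH2NH2), CH2NHCH2 → 3.

3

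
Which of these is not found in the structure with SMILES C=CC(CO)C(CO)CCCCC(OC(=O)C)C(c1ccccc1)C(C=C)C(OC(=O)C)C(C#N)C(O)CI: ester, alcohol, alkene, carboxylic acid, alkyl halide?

carboxylic acid

alkyl halide: present (CH2I — halogen on an sp³ carbon → alkyl halide).
alcohol: present (CH(CH2OH) — pendant –CH2OH on an sp³ backbone C → alcohol).
alkene: present (CH2=CH — C=C double bond → alkene).
ester: present (CH(OCOCH3) — pendant –OC(=O)CH3: an acyloxy group → ester).
carboxylic acid: absent. In CH(OCOCH3), the acyl oxygen is bonded to carbon (–O–C), not to H, so this is an ester.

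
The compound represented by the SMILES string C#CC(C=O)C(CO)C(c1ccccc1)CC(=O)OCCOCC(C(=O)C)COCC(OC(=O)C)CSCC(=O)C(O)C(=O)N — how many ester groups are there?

2

Working along the chain:
  HC≡C: C≡C triple bond → alkyne.
  CH(CHO): pendant –CHO: carbonyl C bonded to C and H → aldehyde.
  CH(CH2OH): pendant –CH2OH on an sp³ backbone C → alcohol.
  CH(C6H5): pendant –C6H5: benzene ring → arene.
  CH2COOCH2: –C(=O)–O–C with C on the carbonyl side → ester.
  CH2OCH2: C–O–C with sp³ carbons on both sides and no adjacent C=O → ether.
  CH(COCH3): pendant –COCH3: carbonyl C bonded to two carbons → ketone.
  CH2OCH2: C–O–C with sp³ carbons on both sides and no adjacent C=O → ether.
  CH(OCOCH3): pendant –OC(=O)CH3: an acyloxy group → ester.
  CH2SCH2: C–S–C linkage → sulfide (thioether).
  CO: –C(=O)– with carbon on both sides → ketone.
  CH(OH): –OH on an sp³ carbon → alcohol (secondary).
  CONH2: –C(=O)NH2: carbonyl C bonded to C and to N → amide (the N is not a separate amine).
Ester appears at: CH2COOCH2, CH(OCOCH3) → 2.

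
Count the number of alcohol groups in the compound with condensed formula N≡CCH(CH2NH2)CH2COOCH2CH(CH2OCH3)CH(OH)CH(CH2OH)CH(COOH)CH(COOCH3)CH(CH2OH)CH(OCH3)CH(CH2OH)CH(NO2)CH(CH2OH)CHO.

N≡C–: carbon triple-bonded to nitrogen → nitrile.
pendant –CH2NH2: N on sp³ C, no adjacent C=O → amine.
–C(=O)–O–C with C on the carbonyl side → ester.
pendant –CH2OCH3: C–O–C linkage → ether.
–OH on an sp³ carbon → alcohol (secondary).
pendant –CH2OH on an sp³ backbone C → alcohol.
pendant –COOH: carbonyl C bonded to C and –OH → carboxylic acid.
pendant –COOCH3: carbonyl C bonded to C and –OCH3 → ester.
pendant –CH2OH on an sp³ backbone C → alcohol.
pendant –OCH3: C–O–C with sp³ C, no adjacent C=O → ether.
pendant –CH2OH on an sp³ backbone C → alcohol.
–NO2 on an sp³ carbon → nitro (the N=O is not a carbonyl).
pendant –CH2OH on an sp³ backbone C → alcohol.
terminal –CHO: carbonyl C bonded to H and C → aldehyde.
Alcohol appears at: CH(OH), CH(CH2OH), CH(CH2OH), CH(CH2OH), CH(CH2OH) → 5.

5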